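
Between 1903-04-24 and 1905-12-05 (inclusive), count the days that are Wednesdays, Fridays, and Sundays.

410

1903-04-24 is a Friday.
From 1903-04-24 to 1905-12-05 is 957 days inclusive.
957 = 7 × 136 + 5, so there are 136 full weeks plus 5 extra days.
Each full week contributes 3 days from the set (Wed, Fri, Sun): 136 × 3 = 408.
The 5 extra days are Friday, Saturday, Sunday, Monday, Tuesday — 2 of them qualify.
Total: 408 + 2 = 410.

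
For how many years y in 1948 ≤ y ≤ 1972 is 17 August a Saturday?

Day of week of August 17 in each year:
1948: Tue, 1949: Wed, 1950: Thu, 1951: Fri, 1952: Sun, 1953: Mon, 1954: Tue, 1955: Wed, 1956: Fri, 1957: Sat ✓, 1958: Sun, 1959: Mon, 1960: Wed, 1961: Thu, 1962: Fri, 1963: Sat ✓, 1964: Mon, 1965: Tue, 1966: Wed, 1967: Thu, 1968: Sat ✓, 1969: Sun, 1970: Mon, 1971: Tue, 1972: Thu
Saturdays: 1957, 1963, 1968.

3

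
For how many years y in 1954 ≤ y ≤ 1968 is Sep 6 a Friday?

3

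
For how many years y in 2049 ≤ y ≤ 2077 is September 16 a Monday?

4

Day of week of September 16 in each year:
2049: Thu, 2050: Fri, 2051: Sat, 2052: Mon ✓, 2053: Tue, 2054: Wed, 2055: Thu, 2056: Sat, 2057: Sun, 2058: Mon ✓, 2059: Tue, 2060: Thu, 2061: Fri, 2062: Sat, 2063: Sun, 2064: Tue, 2065: Wed, 2066: Thu, 2067: Fri, 2068: Sun, 2069: Mon ✓, 2070: Tue, 2071: Wed, 2072: Fri, 2073: Sat, 2074: Sun, 2075: Mon ✓, 2076: Wed, 2077: Thu
Mondays: 2052, 2058, 2069, 2075.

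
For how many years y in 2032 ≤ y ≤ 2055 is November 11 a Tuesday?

3

Day of week of November 11 in each year:
2032: Thu, 2033: Fri, 2034: Sat, 2035: Sun, 2036: Tue ✓, 2037: Wed, 2038: Thu, 2039: Fri, 2040: Sun, 2041: Mon, 2042: Tue ✓, 2043: Wed, 2044: Fri, 2045: Sat, 2046: Sun, 2047: Mon, 2048: Wed, 2049: Thu, 2050: Fri, 2051: Sat, 2052: Mon, 2053: Tue ✓, 2054: Wed, 2055: Thu
Tuesdays: 2036, 2042, 2053.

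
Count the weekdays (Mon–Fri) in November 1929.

November 1, 1929 is a Friday.
That's 30 days from start to end, counting both.
30 = 7 × 4 + 2, so there are 4 full weeks plus 2 extra days.
Each full week contributes 5 weekdays (Mon–Fri): 4 × 5 = 20.
The 2 extra days are Friday, Saturday — 1 of them qualifies.
Total: 20 + 1 = 21.

21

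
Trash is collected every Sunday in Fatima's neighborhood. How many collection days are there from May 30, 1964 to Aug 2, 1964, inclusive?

10

May 30, 1964 is a Saturday.
That's 65 days from start to end, counting both.
65 = 7 × 9 + 2, so there are 9 full weeks plus 2 extra days.
Each full week contributes one Sunday: 9 so far.
The 2 extra days are Saturday, Sunday — 1 of them qualifies.
Total: 9 + 1 = 10.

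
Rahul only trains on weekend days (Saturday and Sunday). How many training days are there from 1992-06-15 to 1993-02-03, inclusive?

66

1992-06-15 is a Monday.
The range spans 234 days (inclusive of both endpoints).
234 = 7 × 33 + 3, so there are 33 full weeks plus 3 extra days.
Each full week contributes 2 weekend days (Sat, Sun): 33 × 2 = 66.
The 3 extra days are Mon, Tue, Wed — none qualify.
Total: 66 + 0 = 66.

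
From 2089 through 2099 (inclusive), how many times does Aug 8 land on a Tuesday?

1

Day of week of August 8 in each year:
2089: Mon, 2090: Tue ✓, 2091: Wed, 2092: Fri, 2093: Sat, 2094: Sun, 2095: Mon, 2096: Wed, 2097: Thu, 2098: Fri, 2099: Sat
Tuesdays: 2090.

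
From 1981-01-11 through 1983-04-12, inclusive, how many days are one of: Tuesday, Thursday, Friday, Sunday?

1981-01-11 is a Sunday.
The range spans 822 days (inclusive of both endpoints).
822 = 7 × 117 + 3, so there are 117 full weeks plus 3 extra days.
Each full week contributes 4 days from the set (Tue, Thu, Fri, Sun): 117 × 4 = 468.
The 3 extra days are Sun, Mon, Tue — 2 of them qualify.
Total: 468 + 2 = 470.

470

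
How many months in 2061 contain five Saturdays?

A month has five Saturdays exactly when Saturday falls within its first (length − 28) days.
Jan: 31 days, starts Sat → 5 of Sat, Sun, Mon ✓
Feb: 28 days, starts Tue → 5 of (none)
Mar: 31 days, starts Tue → 5 of Tue, Wed, Thu
Apr: 30 days, starts Fri → 5 of Fri, Sat ✓
May: 31 days, starts Sun → 5 of Sun, Mon, Tue
Jun: 30 days, starts Wed → 5 of Wed, Thu
Jul: 31 days, starts Fri → 5 of Fri, Sat, Sun ✓
Aug: 31 days, starts Mon → 5 of Mon, Tue, Wed
Sep: 30 days, starts Thu → 5 of Thu, Fri
Oct: 31 days, starts Sat → 5 of Sat, Sun, Mon ✓
Nov: 30 days, starts Tue → 5 of Tue, Wed
Dec: 31 days, starts Thu → 5 of Thu, Fri, Sat ✓
Months with five Saturdays: Jan, Apr, Jul, Oct, Dec.

5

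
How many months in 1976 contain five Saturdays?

4

A month has five Saturdays exactly when Saturday falls within its first (length − 28) days.
Jan: 31 days, starts Thu → 5 of Thu, Fri, Sat ✓
Feb: 29 days, starts Sun → 5 of Sun
Mar: 31 days, starts Mon → 5 of Mon, Tue, Wed
Apr: 30 days, starts Thu → 5 of Thu, Fri
May: 31 days, starts Sat → 5 of Sat, Sun, Mon ✓
Jun: 30 days, starts Tue → 5 of Tue, Wed
Jul: 31 days, starts Thu → 5 of Thu, Fri, Sat ✓
Aug: 31 days, starts Sun → 5 of Sun, Mon, Tue
Sep: 30 days, starts Wed → 5 of Wed, Thu
Oct: 31 days, starts Fri → 5 of Fri, Sat, Sun ✓
Nov: 30 days, starts Mon → 5 of Mon, Tue
Dec: 31 days, starts Wed → 5 of Wed, Thu, Fri
Months with five Saturdays: Jan, May, Jul, Oct.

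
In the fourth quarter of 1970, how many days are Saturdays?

13

1970-10-01 is a Thursday.
From 1970-10-01 to 1970-12-31 is 92 days inclusive.
92 = 7 × 13 + 1, so there are 13 full weeks plus 1 extra day.
Each full week contributes one Saturday: 13 so far.
The 1 extra day is Thursday — none qualify.
Total: 13 + 0 = 13.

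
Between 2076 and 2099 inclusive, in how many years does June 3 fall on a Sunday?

Day of week of June 3 in each year:
2076: Wed, 2077: Thu, 2078: Fri, 2079: Sat, 2080: Mon, 2081: Tue, 2082: Wed, 2083: Thu, 2084: Sat, 2085: Sun ✓, 2086: Mon, 2087: Tue, 2088: Thu, 2089: Fri, 2090: Sat, 2091: Sun ✓, 2092: Tue, 2093: Wed, 2094: Thu, 2095: Fri, 2096: Sun ✓, 2097: Mon, 2098: Tue, 2099: Wed
Sundays: 2085, 2091, 2096.

3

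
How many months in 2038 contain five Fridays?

A month has five Fridays exactly when Friday falls within its first (length − 28) days.
Jan: 31 days, starts Fri → 5 of Fri, Sat, Sun ✓
Feb: 28 days, starts Mon → 5 of (none)
Mar: 31 days, starts Mon → 5 of Mon, Tue, Wed
Apr: 30 days, starts Thu → 5 of Thu, Fri ✓
May: 31 days, starts Sat → 5 of Sat, Sun, Mon
Jun: 30 days, starts Tue → 5 of Tue, Wed
Jul: 31 days, starts Thu → 5 of Thu, Fri, Sat ✓
Aug: 31 days, starts Sun → 5 of Sun, Mon, Tue
Sep: 30 days, starts Wed → 5 of Wed, Thu
Oct: 31 days, starts Fri → 5 of Fri, Sat, Sun ✓
Nov: 30 days, starts Mon → 5 of Mon, Tue
Dec: 31 days, starts Wed → 5 of Wed, Thu, Fri ✓
Months with five Fridays: Jan, Apr, Jul, Oct, Dec.

5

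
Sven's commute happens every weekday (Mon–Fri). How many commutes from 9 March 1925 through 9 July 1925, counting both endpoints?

9 March 1925 is a Monday.
The range spans 123 days (inclusive of both endpoints).
123 = 7 × 17 + 4, so there are 17 full weeks plus 4 extra days.
Each full week contributes 5 weekdays (Mon–Fri): 17 × 5 = 85.
The 4 extra days are Monday, Tuesday, Wednesday, Thursday — 4 of them qualify.
Total: 85 + 4 = 89.

89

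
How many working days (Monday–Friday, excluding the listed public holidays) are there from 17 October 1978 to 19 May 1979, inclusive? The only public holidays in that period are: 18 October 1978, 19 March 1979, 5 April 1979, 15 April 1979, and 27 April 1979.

150

17 October 1978 is a Tuesday.
From 17 October 1978 to 19 May 1979 is 215 days inclusive.
215 = 7 × 30 + 5, so there are 30 full weeks plus 5 extra days.
Each full week contributes 5 weekdays (Mon–Fri): 30 × 5 = 150.
The 5 extra days are Tue, Wed, Thu, Fri, Sat — 4 of them qualify.
Total: 150 + 4 = 154.
Holidays: 18 October 1978 (Wed); 19 March 1979 (Mon); 5 April 1979 (Thu); 15 April 1979 (Sun); 27 April 1979 (Fri).
4 of the 5 holidays fall on weekdays; the rest are weekends and were already excluded.
Business days: 154 − 4 = 150.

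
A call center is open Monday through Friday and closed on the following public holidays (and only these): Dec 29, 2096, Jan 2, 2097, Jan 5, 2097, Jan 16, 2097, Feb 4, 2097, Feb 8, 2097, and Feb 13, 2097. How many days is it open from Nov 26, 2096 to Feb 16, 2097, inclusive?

55 business days

Nov 26, 2096 is a Monday.
The range spans 83 days (inclusive of both endpoints).
83 = 7 × 11 + 6, so there are 11 full weeks plus 6 extra days.
Each full week contributes 5 weekdays (Mon–Fri): 11 × 5 = 55.
The 6 extra days are Monday, Tuesday, Wednesday, Thursday, Friday, Saturday — 5 of them qualify.
Total: 55 + 5 = 60.
Holidays: Dec 29, 2096 (Sat); Jan 2, 2097 (Wed); Jan 5, 2097 (Sat); Jan 16, 2097 (Wed); Feb 4, 2097 (Mon); Feb 8, 2097 (Fri); Feb 13, 2097 (Wed).
5 of the 7 holidays fall on weekdays; the rest are weekends and were already excluded.
Business days: 60 − 5 = 55.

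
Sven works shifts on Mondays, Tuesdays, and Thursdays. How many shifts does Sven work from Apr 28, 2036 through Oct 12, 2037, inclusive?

Apr 28, 2036 is a Monday.
That's 533 days from start to end, counting both.
533 = 7 × 76 + 1, so there are 76 full weeks plus 1 extra day.
Each full week contributes 3 days from the set (Mon, Tue, Thu): 76 × 3 = 228.
The 1 extra day is Monday — 1 of them qualifies.
Total: 228 + 1 = 229.

229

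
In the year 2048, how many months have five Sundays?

A month has five Sundays exactly when Sunday falls within its first (length − 28) days.
Jan: 31 days, starts Wed → 5 of Wed, Thu, Fri
Feb: 29 days, starts Sat → 5 of Sat
Mar: 31 days, starts Sun → 5 of Sun, Mon, Tue ✓
Apr: 30 days, starts Wed → 5 of Wed, Thu
May: 31 days, starts Fri → 5 of Fri, Sat, Sun ✓
Jun: 30 days, starts Mon → 5 of Mon, Tue
Jul: 31 days, starts Wed → 5 of Wed, Thu, Fri
Aug: 31 days, starts Sat → 5 of Sat, Sun, Mon ✓
Sep: 30 days, starts Tue → 5 of Tue, Wed
Oct: 31 days, starts Thu → 5 of Thu, Fri, Sat
Nov: 30 days, starts Sun → 5 of Sun, Mon ✓
Dec: 31 days, starts Tue → 5 of Tue, Wed, Thu
Months with five Sundays: Mar, May, Aug, Nov.

4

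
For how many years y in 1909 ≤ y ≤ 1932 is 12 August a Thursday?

4

Day of week of August 12 in each year:
1909: Thu ✓, 1910: Fri, 1911: Sat, 1912: Mon, 1913: Tue, 1914: Wed, 1915: Thu ✓, 1916: Sat, 1917: Sun, 1918: Mon, 1919: Tue, 1920: Thu ✓, 1921: Fri, 1922: Sat, 1923: Sun, 1924: Tue, 1925: Wed, 1926: Thu ✓, 1927: Fri, 1928: Sun, 1929: Mon, 1930: Tue, 1931: Wed, 1932: Fri
Thursdays: 1909, 1915, 1920, 1926.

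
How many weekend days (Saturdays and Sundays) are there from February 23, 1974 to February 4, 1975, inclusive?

100

February 23, 1974 is a Saturday.
That's 347 days from start to end, counting both.
347 = 7 × 49 + 4, so there are 49 full weeks plus 4 extra days.
Each full week contributes 2 weekend days (Sat, Sun): 49 × 2 = 98.
The 4 extra days are Sat, Sun, Mon, Tue — 2 of them qualify.
Total: 98 + 2 = 100.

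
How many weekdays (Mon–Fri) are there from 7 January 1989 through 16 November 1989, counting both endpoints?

224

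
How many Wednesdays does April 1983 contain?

4

Apr 1, 1983 is a Friday.
That's 30 days from start to end, counting both.
30 = 7 × 4 + 2, so there are 4 full weeks plus 2 extra days.
Each full week contributes one Wednesday: 4 so far.
The 2 extra days are Friday, Saturday — none qualify.
Total: 4 + 0 = 4.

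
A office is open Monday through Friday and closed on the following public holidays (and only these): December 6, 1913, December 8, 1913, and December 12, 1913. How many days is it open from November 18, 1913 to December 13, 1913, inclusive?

November 18, 1913 is a Tuesday.
The range spans 26 days (inclusive of both endpoints).
26 = 7 × 3 + 5, so there are 3 full weeks plus 5 extra days.
Each full week contributes 5 weekdays (Mon–Fri): 3 × 5 = 15.
The 5 extra days are Tue, Wed, Thu, Fri, Sat — 4 of them qualify.
Total: 15 + 4 = 19.
Holidays: December 6, 1913 (Sat); December 8, 1913 (Mon); December 12, 1913 (Fri).
2 of the 3 holidays fall on weekdays; the rest are weekends and were already excluded.
Business days: 19 − 2 = 17.

17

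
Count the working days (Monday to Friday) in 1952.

262

1952-01-01 is a Tuesday.
From 1952-01-01 to 1952-12-31 is 366 days inclusive.
366 = 7 × 52 + 2, so there are 52 full weeks plus 2 extra days.
Each full week contributes 5 weekdays (Mon–Fri): 52 × 5 = 260.
The 2 extra days are Tuesday, Wednesday — 2 of them qualify.
Total: 260 + 2 = 262.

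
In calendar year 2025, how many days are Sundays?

52

2025-01-01 is a Wednesday.
The range spans 365 days (inclusive of both endpoints).
365 = 7 × 52 + 1, so there are 52 full weeks plus 1 extra day.
Each full week contributes one Sunday: 52 so far.
The 1 extra day is Wed — none qualify.
Total: 52 + 0 = 52.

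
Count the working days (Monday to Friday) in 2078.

2078-01-01 is a Saturday.
The range spans 365 days (inclusive of both endpoints).
365 = 7 × 52 + 1, so there are 52 full weeks plus 1 extra day.
Each full week contributes 5 weekdays (Mon–Fri): 52 × 5 = 260.
The 1 extra day is Saturday — none qualify.
Total: 260 + 0 = 260.

260 weekdays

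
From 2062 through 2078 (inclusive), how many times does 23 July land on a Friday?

2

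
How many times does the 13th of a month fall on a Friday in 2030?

The 13th falls on a Friday when the month's 13th has weekday Fri.
Jan 13 is Sun; Feb 13 is Wed; Mar 13 is Wed; Apr 13 is Sat; May 13 is Mon; Jun 13 is Thu; Jul 13 is Sat; Aug 13 is Tue; Sep 13 is Fri ✓; Oct 13 is Sun; Nov 13 is Wed; Dec 13 is Fri ✓.
Friday the 13ths: Sep, Dec.

2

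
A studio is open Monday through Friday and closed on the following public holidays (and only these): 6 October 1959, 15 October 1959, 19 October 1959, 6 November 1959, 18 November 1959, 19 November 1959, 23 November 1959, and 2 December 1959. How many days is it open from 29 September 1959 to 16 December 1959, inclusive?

29 September 1959 is a Tuesday.
From 29 September 1959 to 16 December 1959 is 79 days inclusive.
79 = 7 × 11 + 2, so there are 11 full weeks plus 2 extra days.
Each full week contributes 5 weekdays (Mon–Fri): 11 × 5 = 55.
The 2 extra days are Tuesday, Wednesday — 2 of them qualify.
Total: 55 + 2 = 57.
Holidays: 6 October 1959 (Tue); 15 October 1959 (Thu); 19 October 1959 (Mon); 6 November 1959 (Fri); 18 November 1959 (Wed); 19 November 1959 (Thu); 23 November 1959 (Mon); 2 December 1959 (Wed).
All 8 holidays fall on weekdays, so subtract 8.
Business days: 57 − 8 = 49.

49 working days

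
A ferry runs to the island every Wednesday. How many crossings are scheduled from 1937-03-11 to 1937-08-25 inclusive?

24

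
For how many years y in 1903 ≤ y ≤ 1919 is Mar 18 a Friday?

Day of week of March 18 in each year:
1903: Wed, 1904: Fri ✓, 1905: Sat, 1906: Sun, 1907: Mon, 1908: Wed, 1909: Thu, 1910: Fri ✓, 1911: Sat, 1912: Mon, 1913: Tue, 1914: Wed, 1915: Thu, 1916: Sat, 1917: Sun, 1918: Mon, 1919: Tue
Fridays: 1904, 1910.

2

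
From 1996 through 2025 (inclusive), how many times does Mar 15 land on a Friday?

5

Day of week of March 15 in each year:
1996: Fri ✓, 1997: Sat, 1998: Sun, 1999: Mon, 2000: Wed, 2001: Thu, 2002: Fri ✓, 2003: Sat, 2004: Mon, 2005: Tue, 2006: Wed, 2007: Thu, 2008: Sat, 2009: Sun, 2010: Mon, 2011: Tue, 2012: Thu, 2013: Fri ✓, 2014: Sat, 2015: Sun, 2016: Tue, 2017: Wed, 2018: Thu, 2019: Fri ✓, 2020: Sun, 2021: Mon, 2022: Tue, 2023: Wed, 2024: Fri ✓, 2025: Sat
Fridays: 1996, 2002, 2013, 2019, 2024.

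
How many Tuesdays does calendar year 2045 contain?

52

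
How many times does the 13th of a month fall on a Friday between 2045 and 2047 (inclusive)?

Friday-the-13ths by year:
2045: Jan, Oct
2046: Apr, Jul
2047: Sep, Dec

6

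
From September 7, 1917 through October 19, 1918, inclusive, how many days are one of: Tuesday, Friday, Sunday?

175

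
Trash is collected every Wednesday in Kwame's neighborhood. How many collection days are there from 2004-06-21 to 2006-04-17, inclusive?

95

2004-06-21 is a Monday.
That's 666 days from start to end, counting both.
666 = 7 × 95 + 1, so there are 95 full weeks plus 1 extra day.
Each full week contributes one Wednesday: 95 so far.
The 1 extra day is Monday — none qualify.
Total: 95 + 0 = 95.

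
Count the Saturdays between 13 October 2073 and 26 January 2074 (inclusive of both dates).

13 October 2073 is a Friday.
From 13 October 2073 to 26 January 2074 is 106 days inclusive.
106 = 7 × 15 + 1, so there are 15 full weeks plus 1 extra day.
Each full week contributes one Saturday: 15 so far.
The 1 extra day is Fri — none qualify.
Total: 15 + 0 = 15.

15 Saturdays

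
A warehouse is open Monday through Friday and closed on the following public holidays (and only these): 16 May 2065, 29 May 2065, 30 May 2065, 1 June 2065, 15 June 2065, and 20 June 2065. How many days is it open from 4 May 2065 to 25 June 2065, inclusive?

36 working days

4 May 2065 is a Monday.
From 4 May 2065 to 25 June 2065 is 53 days inclusive.
53 = 7 × 7 + 4, so there are 7 full weeks plus 4 extra days.
Each full week contributes 5 weekdays (Mon–Fri): 7 × 5 = 35.
The 4 extra days are Monday, Tuesday, Wednesday, Thursday — 4 of them qualify.
Total: 35 + 4 = 39.
Holidays: 16 May 2065 (Sat); 29 May 2065 (Fri); 30 May 2065 (Sat); 1 June 2065 (Mon); 15 June 2065 (Mon); 20 June 2065 (Sat).
3 of the 6 holidays fall on weekdays; the rest are weekends and were already excluded.
Business days: 39 − 3 = 36.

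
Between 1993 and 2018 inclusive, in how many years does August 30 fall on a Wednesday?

Day of week of August 30 in each year:
1993: Mon, 1994: Tue, 1995: Wed ✓, 1996: Fri, 1997: Sat, 1998: Sun, 1999: Mon, 2000: Wed ✓, 2001: Thu, 2002: Fri, 2003: Sat, 2004: Mon, 2005: Tue, 2006: Wed ✓, 2007: Thu, 2008: Sat, 2009: Sun, 2010: Mon, 2011: Tue, 2012: Thu, 2013: Fri, 2014: Sat, 2015: Sun, 2016: Tue, 2017: Wed ✓, 2018: Thu
Wednesdays: 1995, 2000, 2006, 2017.

4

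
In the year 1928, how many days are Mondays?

1 January 1928 is a Sunday.
The range spans 366 days (inclusive of both endpoints).
366 = 7 × 52 + 2, so there are 52 full weeks plus 2 extra days.
Each full week contributes one Monday: 52 so far.
The 2 extra days are Sunday, Monday — 1 of them qualifies.
Total: 52 + 1 = 53.

53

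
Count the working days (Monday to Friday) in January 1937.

21

1 January 1937 is a Friday.
That's 31 days from start to end, counting both.
31 = 7 × 4 + 3, so there are 4 full weeks plus 3 extra days.
Each full week contributes 5 weekdays (Mon–Fri): 4 × 5 = 20.
The 3 extra days are Fri, Sat, Sun — 1 of them qualifies.
Total: 20 + 1 = 21.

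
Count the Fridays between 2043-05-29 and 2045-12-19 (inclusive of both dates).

2043-05-29 is a Friday.
That's 936 days from start to end, counting both.
936 = 7 × 133 + 5, so there are 133 full weeks plus 5 extra days.
Each full week contributes one Friday: 133 so far.
The 5 extra days are Friday, Saturday, Sunday, Monday, Tuesday — 1 of them qualifies.
Total: 133 + 1 = 134.

134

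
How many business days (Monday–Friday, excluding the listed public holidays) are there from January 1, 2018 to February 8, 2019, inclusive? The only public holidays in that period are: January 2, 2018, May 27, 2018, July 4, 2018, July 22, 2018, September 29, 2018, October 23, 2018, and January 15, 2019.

286 business days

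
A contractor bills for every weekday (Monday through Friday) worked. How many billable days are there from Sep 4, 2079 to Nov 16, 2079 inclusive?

54

Sep 4, 2079 is a Monday.
That's 74 days from start to end, counting both.
74 = 7 × 10 + 4, so there are 10 full weeks plus 4 extra days.
Each full week contributes 5 weekdays (Mon–Fri): 10 × 5 = 50.
The 4 extra days are Monday, Tuesday, Wednesday, Thursday — 4 of them qualify.
Total: 50 + 4 = 54.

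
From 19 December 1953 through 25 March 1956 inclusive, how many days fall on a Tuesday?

19 December 1953 is a Saturday.
From 19 December 1953 to 25 March 1956 is 828 days inclusive.
828 = 7 × 118 + 2, so there are 118 full weeks plus 2 extra days.
Each full week contributes one Tuesday: 118 so far.
The 2 extra days are Sat, Sun — none qualify.
Total: 118 + 0 = 118.

118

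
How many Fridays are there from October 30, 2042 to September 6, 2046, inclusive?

October 30, 2042 is a Thursday.
The range spans 1408 days (inclusive of both endpoints).
1408 = 7 × 201 + 1, so there are 201 full weeks plus 1 extra day.
Each full week contributes one Friday: 201 so far.
The 1 extra day is Thursday — none qualify.
Total: 201 + 0 = 201.

201 Fridays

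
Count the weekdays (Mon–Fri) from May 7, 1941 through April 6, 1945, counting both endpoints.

May 7, 1941 is a Wednesday.
That's 1431 days from start to end, counting both.
1431 = 7 × 204 + 3, so there are 204 full weeks plus 3 extra days.
Each full week contributes 5 weekdays (Mon–Fri): 204 × 5 = 1020.
The 3 extra days are Wednesday, Thursday, Friday — 3 of them qualify.
Total: 1020 + 3 = 1023.

1023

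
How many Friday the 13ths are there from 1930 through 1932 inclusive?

5

Friday-the-13ths by year:
1930: Jun
1931: Feb, Mar, Nov
1932: May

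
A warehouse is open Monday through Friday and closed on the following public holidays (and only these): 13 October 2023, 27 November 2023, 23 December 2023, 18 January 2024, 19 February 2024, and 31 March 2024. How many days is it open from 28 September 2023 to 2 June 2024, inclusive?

173

28 September 2023 is a Thursday.
From 28 September 2023 to 2 June 2024 is 249 days inclusive.
249 = 7 × 35 + 4, so there are 35 full weeks plus 4 extra days.
Each full week contributes 5 weekdays (Mon–Fri): 35 × 5 = 175.
The 4 extra days are Thursday, Friday, Saturday, Sunday — 2 of them qualify.
Total: 175 + 2 = 177.
Holidays: 13 October 2023 (Fri); 27 November 2023 (Mon); 23 December 2023 (Sat); 18 January 2024 (Thu); 19 February 2024 (Mon); 31 March 2024 (Sun).
4 of the 6 holidays fall on weekdays; the rest are weekends and were already excluded.
Business days: 177 − 4 = 173.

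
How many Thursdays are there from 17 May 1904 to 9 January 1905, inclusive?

34 Thursdays

17 May 1904 is a Tuesday.
The range spans 238 days (inclusive of both endpoints).
238 = 7 × 34, so the span is exactly 34 full weeks.
Each full week contributes one Thursday: 34 so far.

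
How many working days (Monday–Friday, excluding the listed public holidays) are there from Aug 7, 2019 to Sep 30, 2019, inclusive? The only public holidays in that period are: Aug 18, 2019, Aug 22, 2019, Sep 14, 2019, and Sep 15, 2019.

38

Aug 7, 2019 is a Wednesday.
The range spans 55 days (inclusive of both endpoints).
55 = 7 × 7 + 6, so there are 7 full weeks plus 6 extra days.
Each full week contributes 5 weekdays (Mon–Fri): 7 × 5 = 35.
The 6 extra days are Wednesday, Thursday, Friday, Saturday, Sunday, Monday — 4 of them qualify.
Total: 35 + 4 = 39.
Holidays: Aug 18, 2019 (Sun); Aug 22, 2019 (Thu); Sep 14, 2019 (Sat); Sep 15, 2019 (Sun).
1 of the 4 holidays fall on weekdays; the rest are weekends and were already excluded.
Business days: 39 − 1 = 38.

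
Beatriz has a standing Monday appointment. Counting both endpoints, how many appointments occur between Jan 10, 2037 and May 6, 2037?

17

Jan 10, 2037 is a Saturday.
The range spans 117 days (inclusive of both endpoints).
117 = 7 × 16 + 5, so there are 16 full weeks plus 5 extra days.
Each full week contributes one Monday: 16 so far.
The 5 extra days are Sat, Sun, Mon, Tue, Wed — 1 of them qualifies.
Total: 16 + 1 = 17.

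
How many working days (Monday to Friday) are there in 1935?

1 January 1935 is a Tuesday.
The range spans 365 days (inclusive of both endpoints).
365 = 7 × 52 + 1, so there are 52 full weeks plus 1 extra day.
Each full week contributes 5 weekdays (Mon–Fri): 52 × 5 = 260.
The 1 extra day is Tuesday — 1 of them qualifies.
Total: 260 + 1 = 261.

261 weekdays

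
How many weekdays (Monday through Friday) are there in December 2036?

23

1 December 2036 is a Monday.
That's 31 days from start to end, counting both.
31 = 7 × 4 + 3, so there are 4 full weeks plus 3 extra days.
Each full week contributes 5 weekdays (Mon–Fri): 4 × 5 = 20.
The 3 extra days are Monday, Tuesday, Wednesday — 3 of them qualify.
Total: 20 + 3 = 23.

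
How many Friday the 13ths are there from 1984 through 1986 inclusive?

6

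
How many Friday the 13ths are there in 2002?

The 13th falls on a Friday when the month's 13th has weekday Fri.
Jan 13 is Sun; Feb 13 is Wed; Mar 13 is Wed; Apr 13 is Sat; May 13 is Mon; Jun 13 is Thu; Jul 13 is Sat; Aug 13 is Tue; Sep 13 is Fri ✓; Oct 13 is Sun; Nov 13 is Wed; Dec 13 is Fri ✓.
Friday the 13ths: Sep, Dec.

2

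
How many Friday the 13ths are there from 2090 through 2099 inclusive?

19

Friday-the-13ths by year:
2090: Jan, Oct
2091: Apr, Jul
2092: Jun
2093: Feb, Mar, Nov
2094: Aug
2095: May
2096: Jan, Apr, Jul
2097: Sep, Dec
2098: Jun
2099: Feb, Mar, Nov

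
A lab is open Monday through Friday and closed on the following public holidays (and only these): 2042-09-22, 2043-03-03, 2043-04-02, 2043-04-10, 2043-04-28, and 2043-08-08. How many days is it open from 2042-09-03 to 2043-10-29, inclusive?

297

2042-09-03 is a Wednesday.
That's 422 days from start to end, counting both.
422 = 7 × 60 + 2, so there are 60 full weeks plus 2 extra days.
Each full week contributes 5 weekdays (Mon–Fri): 60 × 5 = 300.
The 2 extra days are Wednesday, Thursday — 2 of them qualify.
Total: 300 + 2 = 302.
Holidays: 2042-09-22 (Mon); 2043-03-03 (Tue); 2043-04-02 (Thu); 2043-04-10 (Fri); 2043-04-28 (Tue); 2043-08-08 (Sat).
5 of the 6 holidays fall on weekdays; the rest are weekends and were already excluded.
Business days: 302 − 5 = 297.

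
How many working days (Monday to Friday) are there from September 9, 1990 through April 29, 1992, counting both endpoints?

428

September 9, 1990 is a Sunday.
From September 9, 1990 to April 29, 1992 is 599 days inclusive.
599 = 7 × 85 + 4, so there are 85 full weeks plus 4 extra days.
Each full week contributes 5 weekdays (Mon–Fri): 85 × 5 = 425.
The 4 extra days are Sun, Mon, Tue, Wed — 3 of them qualify.
Total: 425 + 3 = 428.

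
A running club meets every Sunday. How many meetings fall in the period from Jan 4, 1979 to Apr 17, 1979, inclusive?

15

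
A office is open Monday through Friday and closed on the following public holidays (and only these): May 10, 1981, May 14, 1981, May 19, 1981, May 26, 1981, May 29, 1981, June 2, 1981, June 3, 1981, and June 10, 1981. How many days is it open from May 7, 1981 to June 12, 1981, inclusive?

20 working days

May 7, 1981 is a Thursday.
That's 37 days from start to end, counting both.
37 = 7 × 5 + 2, so there are 5 full weeks plus 2 extra days.
Each full week contributes 5 weekdays (Mon–Fri): 5 × 5 = 25.
The 2 extra days are Thursday, Friday — 2 of them qualify.
Total: 25 + 2 = 27.
Holidays: May 10, 1981 (Sun); May 14, 1981 (Thu); May 19, 1981 (Tue); May 26, 1981 (Tue); May 29, 1981 (Fri); June 2, 1981 (Tue); June 3, 1981 (Wed); June 10, 1981 (Wed).
7 of the 8 holidays fall on weekdays; the rest are weekends and were already excluded.
Business days: 27 − 7 = 20.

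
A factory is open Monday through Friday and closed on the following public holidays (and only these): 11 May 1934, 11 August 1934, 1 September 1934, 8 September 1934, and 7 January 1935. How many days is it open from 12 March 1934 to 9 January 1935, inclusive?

12 March 1934 is a Monday.
The range spans 304 days (inclusive of both endpoints).
304 = 7 × 43 + 3, so there are 43 full weeks plus 3 extra days.
Each full week contributes 5 weekdays (Mon–Fri): 43 × 5 = 215.
The 3 extra days are Mon, Tue, Wed — 3 of them qualify.
Total: 215 + 3 = 218.
Holidays: 11 May 1934 (Fri); 11 August 1934 (Sat); 1 September 1934 (Sat); 8 September 1934 (Sat); 7 January 1935 (Mon).
2 of the 5 holidays fall on weekdays; the rest are weekends and were already excluded.
Business days: 218 − 2 = 216.

216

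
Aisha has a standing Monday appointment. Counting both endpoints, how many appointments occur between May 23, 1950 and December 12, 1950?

29

May 23, 1950 is a Tuesday.
The range spans 204 days (inclusive of both endpoints).
204 = 7 × 29 + 1, so there are 29 full weeks plus 1 extra day.
Each full week contributes one Monday: 29 so far.
The 1 extra day is Tue — none qualify.
Total: 29 + 0 = 29.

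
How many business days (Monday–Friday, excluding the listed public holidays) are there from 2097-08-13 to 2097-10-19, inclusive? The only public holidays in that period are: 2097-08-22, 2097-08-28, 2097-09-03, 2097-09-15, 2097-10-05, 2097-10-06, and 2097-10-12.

2097-08-13 is a Tuesday.
The range spans 68 days (inclusive of both endpoints).
68 = 7 × 9 + 5, so there are 9 full weeks plus 5 extra days.
Each full week contributes 5 weekdays (Mon–Fri): 9 × 5 = 45.
The 5 extra days are Tue, Wed, Thu, Fri, Sat — 4 of them qualify.
Total: 45 + 4 = 49.
Holidays: 2097-08-22 (Thu); 2097-08-28 (Wed); 2097-09-03 (Tue); 2097-09-15 (Sun); 2097-10-05 (Sat); 2097-10-06 (Sun); 2097-10-12 (Sat).
3 of the 7 holidays fall on weekdays; the rest are weekends and were already excluded.
Business days: 49 − 3 = 46.

46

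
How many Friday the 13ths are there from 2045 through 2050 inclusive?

10

Friday-the-13ths by year:
2045: Jan, Oct
2046: Apr, Jul
2047: Sep, Dec
2048: Mar, Nov
2049: Aug
2050: May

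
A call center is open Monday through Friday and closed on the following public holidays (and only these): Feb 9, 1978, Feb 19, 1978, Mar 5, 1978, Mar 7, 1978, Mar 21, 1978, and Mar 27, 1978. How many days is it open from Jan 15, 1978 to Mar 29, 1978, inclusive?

49

Jan 15, 1978 is a Sunday.
The range spans 74 days (inclusive of both endpoints).
74 = 7 × 10 + 4, so there are 10 full weeks plus 4 extra days.
Each full week contributes 5 weekdays (Mon–Fri): 10 × 5 = 50.
The 4 extra days are Sun, Mon, Tue, Wed — 3 of them qualify.
Total: 50 + 3 = 53.
Holidays: Feb 9, 1978 (Thu); Feb 19, 1978 (Sun); Mar 5, 1978 (Sun); Mar 7, 1978 (Tue); Mar 21, 1978 (Tue); Mar 27, 1978 (Mon).
4 of the 6 holidays fall on weekdays; the rest are weekends and were already excluded.
Business days: 53 − 4 = 49.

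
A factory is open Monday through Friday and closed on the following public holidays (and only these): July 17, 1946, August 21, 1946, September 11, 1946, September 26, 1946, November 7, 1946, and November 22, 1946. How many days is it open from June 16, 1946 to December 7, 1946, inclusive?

119 business days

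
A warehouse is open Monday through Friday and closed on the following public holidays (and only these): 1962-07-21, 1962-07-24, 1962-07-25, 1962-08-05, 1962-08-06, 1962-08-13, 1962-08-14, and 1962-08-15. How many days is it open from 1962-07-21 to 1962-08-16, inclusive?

13

1962-07-21 is a Saturday.
That's 27 days from start to end, counting both.
27 = 7 × 3 + 6, so there are 3 full weeks plus 6 extra days.
Each full week contributes 5 weekdays (Mon–Fri): 3 × 5 = 15.
The 6 extra days are Sat, Sun, Mon, Tue, Wed, Thu — 4 of them qualify.
Total: 15 + 4 = 19.
Holidays: 1962-07-21 (Sat); 1962-07-24 (Tue); 1962-07-25 (Wed); 1962-08-05 (Sun); 1962-08-06 (Mon); 1962-08-13 (Mon); 1962-08-14 (Tue); 1962-08-15 (Wed).
6 of the 8 holidays fall on weekdays; the rest are weekends and were already excluded.
Business days: 19 − 6 = 13.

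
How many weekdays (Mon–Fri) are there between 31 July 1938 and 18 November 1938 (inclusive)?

31 July 1938 is a Sunday.
The range spans 111 days (inclusive of both endpoints).
111 = 7 × 15 + 6, so there are 15 full weeks plus 6 extra days.
Each full week contributes 5 weekdays (Mon–Fri): 15 × 5 = 75.
The 6 extra days are Sunday, Monday, Tuesday, Wednesday, Thursday, Friday — 5 of them qualify.
Total: 75 + 5 = 80.

80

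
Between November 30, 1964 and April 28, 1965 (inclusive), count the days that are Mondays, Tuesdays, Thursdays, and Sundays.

November 30, 1964 is a Monday.
That's 150 days from start to end, counting both.
150 = 7 × 21 + 3, so there are 21 full weeks plus 3 extra days.
Each full week contributes 4 days from the set (Mon, Tue, Thu, Sun): 21 × 4 = 84.
The 3 extra days are Monday, Tuesday, Wednesday — 2 of them qualify.
Total: 84 + 2 = 86.

86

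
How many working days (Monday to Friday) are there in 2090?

260 weekdays

2090-01-01 is a Sunday.
The range spans 365 days (inclusive of both endpoints).
365 = 7 × 52 + 1, so there are 52 full weeks plus 1 extra day.
Each full week contributes 5 weekdays (Mon–Fri): 52 × 5 = 260.
The 1 extra day is Sun — none qualify.
Total: 260 + 0 = 260.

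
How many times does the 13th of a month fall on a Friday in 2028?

1

The 13th falls on a Friday when the month's 13th has weekday Fri.
Jan 13 is Thu; Feb 13 is Sun; Mar 13 is Mon; Apr 13 is Thu; May 13 is Sat; Jun 13 is Tue; Jul 13 is Thu; Aug 13 is Sun; Sep 13 is Wed; Oct 13 is Fri ✓; Nov 13 is Mon; Dec 13 is Wed.
Friday the 13ths: Oct.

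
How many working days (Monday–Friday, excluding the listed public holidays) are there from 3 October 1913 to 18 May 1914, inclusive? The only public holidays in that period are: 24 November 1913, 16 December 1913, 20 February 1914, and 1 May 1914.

3 October 1913 is a Friday.
The range spans 228 days (inclusive of both endpoints).
228 = 7 × 32 + 4, so there are 32 full weeks plus 4 extra days.
Each full week contributes 5 weekdays (Mon–Fri): 32 × 5 = 160.
The 4 extra days are Friday, Saturday, Sunday, Monday — 2 of them qualify.
Total: 160 + 2 = 162.
Holidays: 24 November 1913 (Mon); 16 December 1913 (Tue); 20 February 1914 (Fri); 1 May 1914 (Fri).
All 4 holidays fall on weekdays, so subtract 4.
Business days: 162 − 4 = 158.

158 working days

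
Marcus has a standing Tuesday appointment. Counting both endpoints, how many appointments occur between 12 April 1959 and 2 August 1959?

12 April 1959 is a Sunday.
That's 113 days from start to end, counting both.
113 = 7 × 16 + 1, so there are 16 full weeks plus 1 extra day.
Each full week contributes one Tuesday: 16 so far.
The 1 extra day is Sunday — none qualify.
Total: 16 + 0 = 16.

16 Tuesdays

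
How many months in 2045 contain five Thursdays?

A month has five Thursdays exactly when Thursday falls within its first (length − 28) days.
Jan: 31 days, starts Sun → 5 of Sun, Mon, Tue
Feb: 28 days, starts Wed → 5 of (none)
Mar: 31 days, starts Wed → 5 of Wed, Thu, Fri ✓
Apr: 30 days, starts Sat → 5 of Sat, Sun
May: 31 days, starts Mon → 5 of Mon, Tue, Wed
Jun: 30 days, starts Thu → 5 of Thu, Fri ✓
Jul: 31 days, starts Sat → 5 of Sat, Sun, Mon
Aug: 31 days, starts Tue → 5 of Tue, Wed, Thu ✓
Sep: 30 days, starts Fri → 5 of Fri, Sat
Oct: 31 days, starts Sun → 5 of Sun, Mon, Tue
Nov: 30 days, starts Wed → 5 of Wed, Thu ✓
Dec: 31 days, starts Fri → 5 of Fri, Sat, Sun
Months with five Thursdays: Mar, Jun, Aug, Nov.

4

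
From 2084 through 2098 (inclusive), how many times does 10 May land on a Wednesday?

2

Day of week of May 10 in each year:
2084: Wed ✓, 2085: Thu, 2086: Fri, 2087: Sat, 2088: Mon, 2089: Tue, 2090: Wed ✓, 2091: Thu, 2092: Sat, 2093: Sun, 2094: Mon, 2095: Tue, 2096: Thu, 2097: Fri, 2098: Sat
Wednesdays: 2084, 2090.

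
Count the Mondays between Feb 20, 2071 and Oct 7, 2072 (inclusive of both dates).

Feb 20, 2071 is a Friday.
From Feb 20, 2071 to Oct 7, 2072 is 596 days inclusive.
596 = 7 × 85 + 1, so there are 85 full weeks plus 1 extra day.
Each full week contributes one Monday: 85 so far.
The 1 extra day is Friday — none qualify.
Total: 85 + 0 = 85.

85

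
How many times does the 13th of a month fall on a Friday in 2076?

2

The 13th falls on a Friday when the month's 13th has weekday Fri.
Jan 13 is Mon; Feb 13 is Thu; Mar 13 is Fri ✓; Apr 13 is Mon; May 13 is Wed; Jun 13 is Sat; Jul 13 is Mon; Aug 13 is Thu; Sep 13 is Sun; Oct 13 is Tue; Nov 13 is Fri ✓; Dec 13 is Sun.
Friday the 13ths: Mar, Nov.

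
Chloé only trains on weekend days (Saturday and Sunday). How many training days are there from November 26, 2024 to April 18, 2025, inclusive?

40

November 26, 2024 is a Tuesday.
That's 144 days from start to end, counting both.
144 = 7 × 20 + 4, so there are 20 full weeks plus 4 extra days.
Each full week contributes 2 weekend days (Sat, Sun): 20 × 2 = 40.
The 4 extra days are Tuesday, Wednesday, Thursday, Friday — none qualify.
Total: 40 + 0 = 40.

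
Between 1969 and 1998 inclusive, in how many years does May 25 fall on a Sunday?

Day of week of May 25 in each year:
1969: Sun ✓, 1970: Mon, 1971: Tue, 1972: Thu, 1973: Fri, 1974: Sat, 1975: Sun ✓, 1976: Tue, 1977: Wed, 1978: Thu, 1979: Fri, 1980: Sun ✓, 1981: Mon, 1982: Tue, 1983: Wed, 1984: Fri, 1985: Sat, 1986: Sun ✓, 1987: Mon, 1988: Wed, 1989: Thu, 1990: Fri, 1991: Sat, 1992: Mon, 1993: Tue, 1994: Wed, 1995: Thu, 1996: Sat, 1997: Sun ✓, 1998: Mon
Sundays: 1969, 1975, 1980, 1986, 1997.

5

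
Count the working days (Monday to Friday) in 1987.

1 January 1987 is a Thursday.
The range spans 365 days (inclusive of both endpoints).
365 = 7 × 52 + 1, so there are 52 full weeks plus 1 extra day.
Each full week contributes 5 weekdays (Mon–Fri): 52 × 5 = 260.
The 1 extra day is Thursday — 1 of them qualifies.
Total: 260 + 1 = 261.

261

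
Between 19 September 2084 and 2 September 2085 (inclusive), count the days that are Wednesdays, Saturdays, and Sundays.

150

19 September 2084 is a Tuesday.
That's 349 days from start to end, counting both.
349 = 7 × 49 + 6, so there are 49 full weeks plus 6 extra days.
Each full week contributes 3 days from the set (Wed, Sat, Sun): 49 × 3 = 147.
The 6 extra days are Tue, Wed, Thu, Fri, Sat, Sun — 3 of them qualify.
Total: 147 + 3 = 150.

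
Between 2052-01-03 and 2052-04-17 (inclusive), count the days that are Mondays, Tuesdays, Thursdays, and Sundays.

2052-01-03 is a Wednesday.
The range spans 106 days (inclusive of both endpoints).
106 = 7 × 15 + 1, so there are 15 full weeks plus 1 extra day.
Each full week contributes 4 days from the set (Mon, Tue, Thu, Sun): 15 × 4 = 60.
The 1 extra day is Wed — none qualify.
Total: 60 + 0 = 60.

60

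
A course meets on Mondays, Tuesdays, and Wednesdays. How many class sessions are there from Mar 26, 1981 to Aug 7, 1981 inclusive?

57

Mar 26, 1981 is a Thursday.
That's 135 days from start to end, counting both.
135 = 7 × 19 + 2, so there are 19 full weeks plus 2 extra days.
Each full week contributes 3 days from the set (Mon, Tue, Wed): 19 × 3 = 57.
The 2 extra days are Thu, Fri — none qualify.
Total: 57 + 0 = 57.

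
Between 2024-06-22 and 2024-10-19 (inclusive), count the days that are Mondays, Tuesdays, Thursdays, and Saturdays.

69

2024-06-22 is a Saturday.
The range spans 120 days (inclusive of both endpoints).
120 = 7 × 17 + 1, so there are 17 full weeks plus 1 extra day.
Each full week contributes 4 days from the set (Mon, Tue, Thu, Sat): 17 × 4 = 68.
The 1 extra day is Sat — 1 of them qualifies.
Total: 68 + 1 = 69.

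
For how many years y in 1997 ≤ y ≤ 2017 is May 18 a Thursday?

Day of week of May 18 in each year:
1997: Sun, 1998: Mon, 1999: Tue, 2000: Thu ✓, 2001: Fri, 2002: Sat, 2003: Sun, 2004: Tue, 2005: Wed, 2006: Thu ✓, 2007: Fri, 2008: Sun, 2009: Mon, 2010: Tue, 2011: Wed, 2012: Fri, 2013: Sat, 2014: Sun, 2015: Mon, 2016: Wed, 2017: Thu ✓
Thursdays: 2000, 2006, 2017.

3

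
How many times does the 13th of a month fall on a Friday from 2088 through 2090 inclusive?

Friday-the-13ths by year:
2088: Feb, Aug
2089: May
2090: Jan, Oct

5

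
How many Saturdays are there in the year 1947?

52

1 January 1947 is a Wednesday.
That's 365 days from start to end, counting both.
365 = 7 × 52 + 1, so there are 52 full weeks plus 1 extra day.
Each full week contributes one Saturday: 52 so far.
The 1 extra day is Wed — none qualify.
Total: 52 + 0 = 52.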